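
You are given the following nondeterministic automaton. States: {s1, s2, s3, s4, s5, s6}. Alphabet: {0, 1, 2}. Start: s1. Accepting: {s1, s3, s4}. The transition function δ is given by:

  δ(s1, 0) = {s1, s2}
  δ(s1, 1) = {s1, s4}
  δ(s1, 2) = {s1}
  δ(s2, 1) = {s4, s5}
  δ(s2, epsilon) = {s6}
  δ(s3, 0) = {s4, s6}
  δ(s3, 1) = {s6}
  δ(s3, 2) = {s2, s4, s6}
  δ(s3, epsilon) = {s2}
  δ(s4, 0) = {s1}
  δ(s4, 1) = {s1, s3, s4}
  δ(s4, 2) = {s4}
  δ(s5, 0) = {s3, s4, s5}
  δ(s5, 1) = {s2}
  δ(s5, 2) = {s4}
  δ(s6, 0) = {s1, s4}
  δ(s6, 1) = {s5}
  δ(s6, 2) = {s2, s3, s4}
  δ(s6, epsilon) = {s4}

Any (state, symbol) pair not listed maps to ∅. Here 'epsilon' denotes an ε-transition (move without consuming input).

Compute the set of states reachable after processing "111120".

{s1, s2, s4, s6}

Start in {s1}.
Read '1': s1→{s1, s4}; now {s1, s4}.
Read '1': s1→{s1, s4}, s4→{s1, s3, s4}; union {s1, s3, s4}; ε-closure = {s1, s2, s3, s4, s6}.
Read '1': s1→{s1, s4}, s2→{s4, s5}, s3→{s6}, s4→{s1, s3, s4}, s6→{s5}; union {s1, s3, s4, s5, s6}; ε-closure = {s1, s2, s3, s4, s5, s6}.
Read '1': s1→{s1, s4}, s2→{s4, s5}, s3→{s6}, s4→{s1, s3, s4}, s5→{s2}, s6→{s5}; now {s1, s2, s3, s4, s5, s6}.
Read '2': s1→{s1}, s2→∅, s3→{s2, s4, s6}, s4→{s4}, s5→{s4}, s6→{s2, s3, s4}; now {s1, s2, s3, s4, s6}.
Read '0': s1→{s1, s2}, s2→∅, s3→{s4, s6}, s4→{s1}, s6→{s1, s4}; now {s1, s2, s4, s6}.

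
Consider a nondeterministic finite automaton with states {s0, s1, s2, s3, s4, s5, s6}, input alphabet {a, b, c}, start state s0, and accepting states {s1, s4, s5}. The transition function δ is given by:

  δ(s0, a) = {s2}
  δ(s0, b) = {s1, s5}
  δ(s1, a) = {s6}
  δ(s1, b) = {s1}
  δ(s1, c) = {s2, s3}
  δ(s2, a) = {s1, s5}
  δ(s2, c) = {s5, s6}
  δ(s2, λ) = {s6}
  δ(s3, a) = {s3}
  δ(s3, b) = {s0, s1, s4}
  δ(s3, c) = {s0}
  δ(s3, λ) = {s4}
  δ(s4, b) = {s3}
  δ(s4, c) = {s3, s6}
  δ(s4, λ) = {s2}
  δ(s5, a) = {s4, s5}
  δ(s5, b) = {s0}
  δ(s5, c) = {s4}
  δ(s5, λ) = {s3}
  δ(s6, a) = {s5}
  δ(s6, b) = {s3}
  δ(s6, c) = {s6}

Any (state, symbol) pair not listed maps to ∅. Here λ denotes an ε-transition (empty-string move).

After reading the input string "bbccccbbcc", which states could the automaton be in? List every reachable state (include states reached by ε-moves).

{s0, s2, s3, s4, s5, s6}

Start in {s0}.
Read 'b': {s0} → {s1, s2, s3, s4, s5, s6}.
Read 'b': {s1, s2, s3, s4, s5, s6} → {s0, s1, s2, s3, s4, s6}.
Read 'c': {s0, s1, s2, s3, s4, s6} → {s0, s2, s3, s4, s5, s6}.
Read 'c': {s0, s2, s3, s4, s5, s6} → {s0, s2, s3, s4, s5, s6}.
Read 'c': {s0, s2, s3, s4, s5, s6} → {s0, s2, s3, s4, s5, s6}.
Read 'c': {s0, s2, s3, s4, s5, s6} → {s0, s2, s3, s4, s5, s6}.
Read 'b': {s0, s2, s3, s4, s5, s6} → {s0, s1, s2, s3, s4, s5, s6}.
Read 'b': {s0, s1, s2, s3, s4, s5, s6} → {s0, s1, s2, s3, s4, s5, s6}.
Read 'c': {s0, s1, s2, s3, s4, s5, s6} → {s0, s2, s3, s4, s5, s6}.
Read 'c': {s0, s2, s3, s4, s5, s6} → {s0, s2, s3, s4, s5, s6}.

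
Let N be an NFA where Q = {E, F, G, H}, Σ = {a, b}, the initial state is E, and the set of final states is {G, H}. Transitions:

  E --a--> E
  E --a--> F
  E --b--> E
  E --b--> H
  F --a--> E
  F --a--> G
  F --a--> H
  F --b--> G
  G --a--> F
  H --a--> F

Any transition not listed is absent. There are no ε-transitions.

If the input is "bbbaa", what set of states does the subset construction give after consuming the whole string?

Start in {E}.
Read 'b': E→{E, H}; now {E, H}.
Read 'b': E→{E, H}, H→∅; now {E, H}.
Read 'b': E→{E, H}, H→∅; now {E, H}.
Read 'a': E→{E, F}, H→{F}; now {E, F}.
Read 'a': E→{E, F}, F→{E, G, H}; now {E, F, G, H}.

{E, F, G, H}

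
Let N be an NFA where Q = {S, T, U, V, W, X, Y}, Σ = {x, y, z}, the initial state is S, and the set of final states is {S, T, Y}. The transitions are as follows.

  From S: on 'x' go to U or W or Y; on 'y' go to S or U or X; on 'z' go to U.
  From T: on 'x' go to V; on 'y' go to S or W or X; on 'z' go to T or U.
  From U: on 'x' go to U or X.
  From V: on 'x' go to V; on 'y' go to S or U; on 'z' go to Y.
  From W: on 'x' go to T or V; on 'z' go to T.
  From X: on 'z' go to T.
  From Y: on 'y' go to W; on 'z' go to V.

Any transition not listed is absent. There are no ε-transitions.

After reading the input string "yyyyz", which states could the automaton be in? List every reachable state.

{T, U}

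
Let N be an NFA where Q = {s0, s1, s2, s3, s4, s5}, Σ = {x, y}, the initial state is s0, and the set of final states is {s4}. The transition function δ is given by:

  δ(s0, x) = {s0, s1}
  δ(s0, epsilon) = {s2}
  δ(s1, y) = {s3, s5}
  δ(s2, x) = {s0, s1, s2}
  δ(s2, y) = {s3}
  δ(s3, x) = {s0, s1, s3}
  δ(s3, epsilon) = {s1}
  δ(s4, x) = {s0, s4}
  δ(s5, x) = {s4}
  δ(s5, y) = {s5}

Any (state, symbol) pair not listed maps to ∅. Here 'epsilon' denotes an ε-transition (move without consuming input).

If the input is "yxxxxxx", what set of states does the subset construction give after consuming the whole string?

Start: ε-closure({s0}) = {s0, s2}.
Read 'y': {s0, s2} → {s1, s3}.
Read 'x': {s1, s3} → {s0, s1, s2, s3}.
Read 'x': {s0, s1, s2, s3} → {s0, s1, s2, s3}.
Read 'x': {s0, s1, s2, s3} → {s0, s1, s2, s3}.
Read 'x': {s0, s1, s2, s3} → {s0, s1, s2, s3}.
Read 'x': {s0, s1, s2, s3} → {s0, s1, s2, s3}.
Read 'x': {s0, s1, s2, s3} → {s0, s1, s2, s3}.

{s0, s1, s2, s3}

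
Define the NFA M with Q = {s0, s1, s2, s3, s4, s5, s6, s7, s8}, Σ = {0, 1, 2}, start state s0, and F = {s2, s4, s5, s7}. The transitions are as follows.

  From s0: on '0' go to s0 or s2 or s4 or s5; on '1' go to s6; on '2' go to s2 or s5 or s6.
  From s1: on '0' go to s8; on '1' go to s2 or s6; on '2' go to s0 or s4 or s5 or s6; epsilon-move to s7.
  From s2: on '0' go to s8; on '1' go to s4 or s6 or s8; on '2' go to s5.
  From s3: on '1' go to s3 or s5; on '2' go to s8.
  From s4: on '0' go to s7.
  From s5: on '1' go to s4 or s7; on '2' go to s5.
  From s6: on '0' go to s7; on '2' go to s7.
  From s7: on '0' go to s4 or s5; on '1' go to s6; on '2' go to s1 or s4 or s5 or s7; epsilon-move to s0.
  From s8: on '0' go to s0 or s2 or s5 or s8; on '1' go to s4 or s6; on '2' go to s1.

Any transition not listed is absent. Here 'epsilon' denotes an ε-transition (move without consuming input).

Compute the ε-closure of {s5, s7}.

Begin with {s5, s7}.
ε-move s7 → s0; add s0.

{s0, s5, s7}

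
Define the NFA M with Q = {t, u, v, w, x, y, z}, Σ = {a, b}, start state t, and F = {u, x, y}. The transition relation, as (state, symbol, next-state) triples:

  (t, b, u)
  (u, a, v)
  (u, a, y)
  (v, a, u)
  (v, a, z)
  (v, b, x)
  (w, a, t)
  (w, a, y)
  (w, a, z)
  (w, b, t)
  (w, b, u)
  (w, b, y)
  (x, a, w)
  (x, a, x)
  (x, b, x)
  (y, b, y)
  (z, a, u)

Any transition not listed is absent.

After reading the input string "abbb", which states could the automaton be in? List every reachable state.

Start in {t}.
Read 'a': {t} → ∅.
The set is empty and remains empty for the remaining 3 symbols.

∅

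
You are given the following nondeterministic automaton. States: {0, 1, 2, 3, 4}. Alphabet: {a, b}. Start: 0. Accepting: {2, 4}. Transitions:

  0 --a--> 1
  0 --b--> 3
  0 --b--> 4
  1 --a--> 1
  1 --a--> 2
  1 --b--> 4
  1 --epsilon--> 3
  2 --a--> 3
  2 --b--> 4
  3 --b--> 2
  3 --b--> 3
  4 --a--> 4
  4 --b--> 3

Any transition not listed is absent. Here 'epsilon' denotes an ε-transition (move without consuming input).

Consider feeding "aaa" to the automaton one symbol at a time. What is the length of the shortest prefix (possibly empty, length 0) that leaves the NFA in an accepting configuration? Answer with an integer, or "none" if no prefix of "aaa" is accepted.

Start in {0}.
Read 'a': 0→{1}; union {1}; ε-closure = {1, 3}.
Read 'a': 1→{1, 2}, 3→∅; union {1, 2}; ε-closure = {1, 2, 3}.
None of the earlier sets intersect F, but {1, 2, 3} does.

2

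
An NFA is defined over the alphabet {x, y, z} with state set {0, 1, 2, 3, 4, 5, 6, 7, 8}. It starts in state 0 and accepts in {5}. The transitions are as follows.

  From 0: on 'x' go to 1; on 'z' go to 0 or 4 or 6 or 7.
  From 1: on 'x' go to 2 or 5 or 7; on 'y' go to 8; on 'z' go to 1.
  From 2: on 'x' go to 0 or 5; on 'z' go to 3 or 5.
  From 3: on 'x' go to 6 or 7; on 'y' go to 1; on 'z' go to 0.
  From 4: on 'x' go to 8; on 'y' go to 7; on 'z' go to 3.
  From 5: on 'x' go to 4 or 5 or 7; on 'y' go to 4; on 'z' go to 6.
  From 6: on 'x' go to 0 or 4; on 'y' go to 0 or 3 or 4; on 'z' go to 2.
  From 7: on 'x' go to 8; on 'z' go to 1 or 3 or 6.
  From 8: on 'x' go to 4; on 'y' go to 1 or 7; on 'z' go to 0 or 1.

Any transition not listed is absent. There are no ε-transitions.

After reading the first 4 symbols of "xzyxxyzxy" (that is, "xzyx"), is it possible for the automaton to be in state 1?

Start in {0}.
Read 'x': 0→{1}; now {1}.
Read 'z': 1→{1}; now {1}.
Read 'y': 1→{8}; now {8}.
Read 'x': 8→{4}; now {4}.
State 1 is not in {4}.

No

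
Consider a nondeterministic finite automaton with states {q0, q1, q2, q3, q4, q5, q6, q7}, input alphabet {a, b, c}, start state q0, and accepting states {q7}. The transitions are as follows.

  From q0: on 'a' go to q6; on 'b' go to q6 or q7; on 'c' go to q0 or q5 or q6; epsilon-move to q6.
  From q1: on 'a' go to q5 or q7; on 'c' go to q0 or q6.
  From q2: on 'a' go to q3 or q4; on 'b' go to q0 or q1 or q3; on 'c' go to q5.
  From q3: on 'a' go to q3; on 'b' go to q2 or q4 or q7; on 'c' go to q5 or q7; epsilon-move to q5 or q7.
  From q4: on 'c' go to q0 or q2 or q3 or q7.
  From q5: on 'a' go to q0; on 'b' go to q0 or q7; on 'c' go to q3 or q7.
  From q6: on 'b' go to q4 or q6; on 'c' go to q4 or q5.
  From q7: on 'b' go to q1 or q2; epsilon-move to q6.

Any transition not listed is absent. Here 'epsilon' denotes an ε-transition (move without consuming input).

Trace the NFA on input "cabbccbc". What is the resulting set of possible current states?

{q0, q2, q3, q4, q5, q6, q7}

Start: ε-closure({q0}) = {q0, q6}.
Read 'c': q0→{q0, q5, q6}, q6→{q4, q5}; now {q0, q4, q5, q6}.
Read 'a': q0→{q6}, q4→∅, q5→{q0}, q6→∅; now {q0, q6}.
Read 'b': q0→{q6, q7}, q6→{q4, q6}; now {q4, q6, q7}.
Read 'b': q4→∅, q6→{q4, q6}, q7→{q1, q2}; now {q1, q2, q4, q6}.
Read 'c': q1→{q0, q6}, q2→{q5}, q4→{q0, q2, q3, q7}, q6→{q4, q5}; now {q0, q2, q3, q4, q5, q6, q7}.
Read 'c': q0→{q0, q5, q6}, q2→{q5}, q3→{q5, q7}, q4→{q0, q2, q3, q7}, q5→{q3, q7}, q6→{q4, q5}, q7→∅; now {q0, q2, q3, q4, q5, q6, q7}.
Read 'b': q0→{q6, q7}, q2→{q0, q1, q3}, q3→{q2, q4, q7}, q4→∅, q5→{q0, q7}, q6→{q4, q6}, q7→{q1, q2}; union {q0, q1, q2, q3, q4, q6, q7}; ε-closure = {q0, q1, q2, q3, q4, q5, q6, q7}.
Read 'c': q0→{q0, q5, q6}, q1→{q0, q6}, q2→{q5}, q3→{q5, q7}, q4→{q0, q2, q3, q7}, q5→{q3, q7}, q6→{q4, q5}, q7→∅; now {q0, q2, q3, q4, q5, q6, q7}.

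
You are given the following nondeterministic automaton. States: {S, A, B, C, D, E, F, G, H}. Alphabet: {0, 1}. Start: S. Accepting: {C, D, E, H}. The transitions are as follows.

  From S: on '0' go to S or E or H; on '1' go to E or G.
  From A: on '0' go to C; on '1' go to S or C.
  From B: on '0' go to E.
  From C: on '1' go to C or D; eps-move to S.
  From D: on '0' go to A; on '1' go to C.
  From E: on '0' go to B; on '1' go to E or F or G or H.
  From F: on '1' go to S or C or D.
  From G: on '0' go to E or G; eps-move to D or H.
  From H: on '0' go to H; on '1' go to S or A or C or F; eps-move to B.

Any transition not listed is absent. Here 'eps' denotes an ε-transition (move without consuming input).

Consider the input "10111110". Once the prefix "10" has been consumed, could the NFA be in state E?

Yes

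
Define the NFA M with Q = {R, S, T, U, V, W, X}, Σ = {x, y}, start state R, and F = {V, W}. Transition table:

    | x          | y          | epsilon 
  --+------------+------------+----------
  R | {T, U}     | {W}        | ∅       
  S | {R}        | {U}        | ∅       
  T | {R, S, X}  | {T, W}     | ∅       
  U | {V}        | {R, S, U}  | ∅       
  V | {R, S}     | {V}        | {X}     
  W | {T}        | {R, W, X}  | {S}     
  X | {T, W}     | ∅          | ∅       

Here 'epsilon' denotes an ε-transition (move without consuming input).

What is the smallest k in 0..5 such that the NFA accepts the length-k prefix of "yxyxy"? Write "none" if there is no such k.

1

Start in {R}.
Read 'y': R→{W}; union {W}; ε-closure = {S, W}.
None of the earlier sets intersect F, but {S, W} does.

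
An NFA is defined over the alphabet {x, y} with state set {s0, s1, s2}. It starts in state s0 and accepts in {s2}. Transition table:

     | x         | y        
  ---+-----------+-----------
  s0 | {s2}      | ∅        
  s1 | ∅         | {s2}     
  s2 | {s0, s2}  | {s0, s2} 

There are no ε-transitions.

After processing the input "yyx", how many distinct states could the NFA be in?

0

Start in {s0}.
Read 'y': s0→∅; now ∅.
The set is empty and remains empty for the remaining 2 symbols.
That set has 0 states.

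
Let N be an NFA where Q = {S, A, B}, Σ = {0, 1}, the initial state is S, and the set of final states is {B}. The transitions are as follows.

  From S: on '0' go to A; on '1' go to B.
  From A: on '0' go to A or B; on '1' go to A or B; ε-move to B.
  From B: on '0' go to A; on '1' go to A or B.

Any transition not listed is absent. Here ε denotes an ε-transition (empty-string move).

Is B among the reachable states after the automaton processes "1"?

Start in {S}.
Read '1': S→{B}; now {B}.
State B is in {B}.

Yes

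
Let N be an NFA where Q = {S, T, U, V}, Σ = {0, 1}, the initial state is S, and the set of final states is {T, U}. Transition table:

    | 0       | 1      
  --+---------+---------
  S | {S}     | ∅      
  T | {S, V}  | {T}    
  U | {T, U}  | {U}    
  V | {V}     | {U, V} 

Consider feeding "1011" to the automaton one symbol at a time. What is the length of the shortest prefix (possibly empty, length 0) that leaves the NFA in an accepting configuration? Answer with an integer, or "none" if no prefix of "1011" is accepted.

Start in {S}.
Read '1': S→∅; now ∅.
The set is empty and remains empty for the remaining 3 symbols.
No reachable set along the way intersects F.

none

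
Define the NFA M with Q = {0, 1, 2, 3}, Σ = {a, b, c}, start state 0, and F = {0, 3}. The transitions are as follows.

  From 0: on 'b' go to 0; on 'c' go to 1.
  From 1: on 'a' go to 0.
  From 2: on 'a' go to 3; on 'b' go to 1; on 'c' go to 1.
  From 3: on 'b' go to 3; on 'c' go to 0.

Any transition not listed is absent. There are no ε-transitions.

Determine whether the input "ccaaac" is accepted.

No

Start in {0}.
Read 'c': 0→{1}; now {1}.
Read 'c': 1→∅; now ∅.
The set is empty and remains empty for the remaining 4 symbols.
The final set ∅ contains no accepting state.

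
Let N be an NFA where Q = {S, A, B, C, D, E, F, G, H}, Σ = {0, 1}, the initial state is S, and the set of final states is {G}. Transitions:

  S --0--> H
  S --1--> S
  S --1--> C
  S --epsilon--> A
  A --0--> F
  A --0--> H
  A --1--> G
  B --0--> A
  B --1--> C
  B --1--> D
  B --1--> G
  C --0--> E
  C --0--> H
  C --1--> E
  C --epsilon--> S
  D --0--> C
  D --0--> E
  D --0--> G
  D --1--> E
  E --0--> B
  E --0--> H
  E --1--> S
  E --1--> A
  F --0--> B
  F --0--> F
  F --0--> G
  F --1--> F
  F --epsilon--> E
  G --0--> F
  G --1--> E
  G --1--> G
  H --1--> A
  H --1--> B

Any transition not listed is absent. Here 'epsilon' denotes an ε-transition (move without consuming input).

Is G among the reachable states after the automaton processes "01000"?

Start: ε-closure({S}) = {S, A}.
Read '0': {S, A} → {E, F, H}.
Read '1': {E, F, H} → {S, A, B, E, F}.
Read '0': {S, A, B, E, F} → {A, B, E, F, G, H}.
Read '0': {A, B, E, F, G, H} → {A, B, E, F, G, H}.
Read '0': {A, B, E, F, G, H} → {A, B, E, F, G, H}.
State G is in {A, B, E, F, G, H}.

Yes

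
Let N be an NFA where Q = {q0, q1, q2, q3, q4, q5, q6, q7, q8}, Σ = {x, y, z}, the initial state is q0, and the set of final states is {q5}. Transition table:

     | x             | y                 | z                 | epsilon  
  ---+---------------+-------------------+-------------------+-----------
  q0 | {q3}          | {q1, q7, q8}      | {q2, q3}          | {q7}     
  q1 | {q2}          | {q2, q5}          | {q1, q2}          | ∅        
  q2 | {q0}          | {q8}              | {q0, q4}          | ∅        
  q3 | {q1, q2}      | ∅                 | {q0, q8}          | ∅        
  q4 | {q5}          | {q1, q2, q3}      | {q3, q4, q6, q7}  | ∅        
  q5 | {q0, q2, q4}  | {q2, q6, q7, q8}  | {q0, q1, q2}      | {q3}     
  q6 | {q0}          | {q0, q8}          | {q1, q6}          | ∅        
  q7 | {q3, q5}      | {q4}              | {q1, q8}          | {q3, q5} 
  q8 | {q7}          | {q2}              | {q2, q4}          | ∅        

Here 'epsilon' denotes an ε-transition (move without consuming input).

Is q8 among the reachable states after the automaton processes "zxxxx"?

Start: ε-closure({q0}) = {q0, q3, q5, q7}.
Read 'z': {q0, q3, q5, q7} → {q0, q1, q2, q3, q5, q7, q8}.
Read 'x': {q0, q1, q2, q3, q5, q7, q8} → {q0, q1, q2, q3, q4, q5, q7}.
Read 'x': {q0, q1, q2, q3, q4, q5, q7} → {q0, q1, q2, q3, q4, q5, q7}.
Read 'x': {q0, q1, q2, q3, q4, q5, q7} → {q0, q1, q2, q3, q4, q5, q7}.
Read 'x': {q0, q1, q2, q3, q4, q5, q7} → {q0, q1, q2, q3, q4, q5, q7}.
State q8 is not in {q0, q1, q2, q3, q4, q5, q7}.

No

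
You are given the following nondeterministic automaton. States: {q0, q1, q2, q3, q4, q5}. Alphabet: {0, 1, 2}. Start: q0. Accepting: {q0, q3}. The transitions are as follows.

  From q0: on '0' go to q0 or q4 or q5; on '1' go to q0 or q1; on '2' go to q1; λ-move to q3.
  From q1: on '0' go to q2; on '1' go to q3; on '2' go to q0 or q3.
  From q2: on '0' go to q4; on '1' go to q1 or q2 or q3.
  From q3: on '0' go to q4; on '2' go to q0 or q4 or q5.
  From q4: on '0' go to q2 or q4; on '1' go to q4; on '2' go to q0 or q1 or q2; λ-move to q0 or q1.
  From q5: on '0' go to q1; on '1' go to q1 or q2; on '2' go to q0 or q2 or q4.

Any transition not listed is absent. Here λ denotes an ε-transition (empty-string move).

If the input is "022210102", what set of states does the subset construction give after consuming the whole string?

Start: ε-closure({q0}) = {q0, q3}.
Read '0': {q0, q3} → {q0, q1, q3, q4, q5}.
Read '2': {q0, q1, q3, q4, q5} → {q0, q1, q2, q3, q4, q5}.
Read '2': {q0, q1, q2, q3, q4, q5} → {q0, q1, q2, q3, q4, q5}.
Read '2': {q0, q1, q2, q3, q4, q5} → {q0, q1, q2, q3, q4, q5}.
Read '1': {q0, q1, q2, q3, q4, q5} → {q0, q1, q2, q3, q4}.
Read '0': {q0, q1, q2, q3, q4} → {q0, q1, q2, q3, q4, q5}.
Read '1': {q0, q1, q2, q3, q4, q5} → {q0, q1, q2, q3, q4}.
Read '0': {q0, q1, q2, q3, q4} → {q0, q1, q2, q3, q4, q5}.
Read '2': {q0, q1, q2, q3, q4, q5} → {q0, q1, q2, q3, q4, q5}.

{q0, q1, q2, q3, q4, q5}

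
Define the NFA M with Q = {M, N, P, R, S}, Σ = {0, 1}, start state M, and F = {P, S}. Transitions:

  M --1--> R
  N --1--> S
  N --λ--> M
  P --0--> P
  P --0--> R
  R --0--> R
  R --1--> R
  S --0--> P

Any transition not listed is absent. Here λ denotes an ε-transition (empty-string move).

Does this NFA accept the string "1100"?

No

Start in {M}.
Read '1': M→{R}; now {R}.
Read '1': R→{R}; now {R}.
Read '0': R→{R}; now {R}.
Read '0': R→{R}; now {R}.
The final set {R} contains no accepting state.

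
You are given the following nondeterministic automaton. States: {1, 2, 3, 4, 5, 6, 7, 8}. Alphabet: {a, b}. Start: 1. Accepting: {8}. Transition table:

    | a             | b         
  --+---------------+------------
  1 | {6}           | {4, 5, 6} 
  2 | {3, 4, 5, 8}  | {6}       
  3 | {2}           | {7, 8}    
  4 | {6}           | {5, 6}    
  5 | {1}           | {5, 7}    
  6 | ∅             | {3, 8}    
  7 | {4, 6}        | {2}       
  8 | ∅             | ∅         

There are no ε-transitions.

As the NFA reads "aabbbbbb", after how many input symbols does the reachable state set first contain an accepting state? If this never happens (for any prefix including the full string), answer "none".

none

Start in {1}.
Read 'a': 1→{6}; now {6}.
Read 'a': 6→∅; now ∅.
The set is empty and remains empty for the remaining 6 symbols.
No reachable set along the way intersects F.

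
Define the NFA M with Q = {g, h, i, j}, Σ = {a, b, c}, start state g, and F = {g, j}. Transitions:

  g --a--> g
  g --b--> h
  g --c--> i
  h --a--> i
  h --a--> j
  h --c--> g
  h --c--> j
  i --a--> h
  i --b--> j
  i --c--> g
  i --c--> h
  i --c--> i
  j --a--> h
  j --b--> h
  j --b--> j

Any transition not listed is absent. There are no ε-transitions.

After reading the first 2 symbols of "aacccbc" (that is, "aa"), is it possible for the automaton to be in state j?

Start in {g}.
Read 'a': g→{g}; now {g}.
Read 'a': g→{g}; now {g}.
State j is not in {g}.

No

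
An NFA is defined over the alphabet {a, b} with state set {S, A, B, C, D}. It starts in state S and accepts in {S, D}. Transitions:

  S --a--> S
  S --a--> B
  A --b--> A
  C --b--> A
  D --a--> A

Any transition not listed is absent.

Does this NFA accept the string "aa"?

Yes

Start in {S}.
Read 'a': {S} → {S, B}.
Read 'a': {S, B} → {S, B}.
The final set {S, B} contains the accepting state S.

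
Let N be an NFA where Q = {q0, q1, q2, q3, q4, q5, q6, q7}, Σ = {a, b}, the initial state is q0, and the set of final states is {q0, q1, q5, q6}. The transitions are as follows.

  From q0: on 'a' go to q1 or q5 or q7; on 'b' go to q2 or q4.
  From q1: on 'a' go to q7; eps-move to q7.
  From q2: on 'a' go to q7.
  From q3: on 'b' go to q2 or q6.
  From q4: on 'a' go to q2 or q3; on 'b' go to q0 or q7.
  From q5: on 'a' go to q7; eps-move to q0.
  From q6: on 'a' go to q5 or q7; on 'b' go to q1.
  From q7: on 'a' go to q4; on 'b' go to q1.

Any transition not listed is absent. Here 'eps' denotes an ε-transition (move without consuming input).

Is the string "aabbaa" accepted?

Start in {q0}.
Read 'a': {q0} → {q0, q1, q5, q7}.
Read 'a': {q0, q1, q5, q7} → {q0, q1, q4, q5, q7}.
Read 'b': {q0, q1, q4, q5, q7} → {q0, q1, q2, q4, q7}.
Read 'b': {q0, q1, q2, q4, q7} → {q0, q1, q2, q4, q7}.
Read 'a': {q0, q1, q2, q4, q7} → {q0, q1, q2, q3, q4, q5, q7}.
Read 'a': {q0, q1, q2, q3, q4, q5, q7} → {q0, q1, q2, q3, q4, q5, q7}.
The final set {q0, q1, q2, q3, q4, q5, q7} contains the accepting states q0, q1, q5.

Yes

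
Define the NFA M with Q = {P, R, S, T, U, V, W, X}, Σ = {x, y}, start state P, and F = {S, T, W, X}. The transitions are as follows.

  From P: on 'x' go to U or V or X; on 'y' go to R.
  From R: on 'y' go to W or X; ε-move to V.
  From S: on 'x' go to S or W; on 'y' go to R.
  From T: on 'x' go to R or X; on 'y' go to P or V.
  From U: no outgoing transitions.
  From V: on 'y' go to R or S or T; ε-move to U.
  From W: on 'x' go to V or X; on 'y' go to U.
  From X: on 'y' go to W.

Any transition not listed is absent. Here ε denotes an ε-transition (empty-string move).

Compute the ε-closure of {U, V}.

{U, V}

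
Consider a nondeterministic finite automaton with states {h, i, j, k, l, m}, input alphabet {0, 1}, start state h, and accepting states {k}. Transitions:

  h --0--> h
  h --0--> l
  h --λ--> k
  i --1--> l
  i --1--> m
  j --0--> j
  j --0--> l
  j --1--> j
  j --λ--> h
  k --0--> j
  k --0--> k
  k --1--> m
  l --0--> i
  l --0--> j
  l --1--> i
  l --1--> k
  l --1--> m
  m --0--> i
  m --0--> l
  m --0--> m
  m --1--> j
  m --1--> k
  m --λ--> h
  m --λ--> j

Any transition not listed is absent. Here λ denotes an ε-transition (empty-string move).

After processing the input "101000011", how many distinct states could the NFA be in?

6

Start: ε-closure({h}) = {h, k}.
Read '1': h→∅, k→{m}; union {m}; ε-closure = {h, j, k, m}.
Read '0': h→{h, l}, j→{j, l}, k→{j, k}, m→{i, l, m}; now {h, i, j, k, l, m}.
Read '1': h→∅, i→{l, m}, j→{j}, k→{m}, l→{i, k, m}, m→{j, k}; union {i, j, k, l, m}; ε-closure = {h, i, j, k, l, m}.
Read '0': h→{h, l}, i→∅, j→{j, l}, k→{j, k}, l→{i, j}, m→{i, l, m}; now {h, i, j, k, l, m}.
Read '0': h→{h, l}, i→∅, j→{j, l}, k→{j, k}, l→{i, j}, m→{i, l, m}; now {h, i, j, k, l, m}.
Read '0': h→{h, l}, i→∅, j→{j, l}, k→{j, k}, l→{i, j}, m→{i, l, m}; now {h, i, j, k, l, m}.
Read '0': h→{h, l}, i→∅, j→{j, l}, k→{j, k}, l→{i, j}, m→{i, l, m}; now {h, i, j, k, l, m}.
Read '1': h→∅, i→{l, m}, j→{j}, k→{m}, l→{i, k, m}, m→{j, k}; union {i, j, k, l, m}; ε-closure = {h, i, j, k, l, m}.
Read '1': h→∅, i→{l, m}, j→{j}, k→{m}, l→{i, k, m}, m→{j, k}; union {i, j, k, l, m}; ε-closure = {h, i, j, k, l, m}.
That set has 6 states.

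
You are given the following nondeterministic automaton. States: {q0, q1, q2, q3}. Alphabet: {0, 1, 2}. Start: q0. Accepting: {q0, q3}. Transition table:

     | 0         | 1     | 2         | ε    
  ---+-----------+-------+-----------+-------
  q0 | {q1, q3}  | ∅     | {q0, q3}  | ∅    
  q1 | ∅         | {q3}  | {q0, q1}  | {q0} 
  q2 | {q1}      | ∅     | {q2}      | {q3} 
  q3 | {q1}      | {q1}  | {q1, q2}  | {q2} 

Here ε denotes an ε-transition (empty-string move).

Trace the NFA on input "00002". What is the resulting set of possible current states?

{q0, q1, q2, q3}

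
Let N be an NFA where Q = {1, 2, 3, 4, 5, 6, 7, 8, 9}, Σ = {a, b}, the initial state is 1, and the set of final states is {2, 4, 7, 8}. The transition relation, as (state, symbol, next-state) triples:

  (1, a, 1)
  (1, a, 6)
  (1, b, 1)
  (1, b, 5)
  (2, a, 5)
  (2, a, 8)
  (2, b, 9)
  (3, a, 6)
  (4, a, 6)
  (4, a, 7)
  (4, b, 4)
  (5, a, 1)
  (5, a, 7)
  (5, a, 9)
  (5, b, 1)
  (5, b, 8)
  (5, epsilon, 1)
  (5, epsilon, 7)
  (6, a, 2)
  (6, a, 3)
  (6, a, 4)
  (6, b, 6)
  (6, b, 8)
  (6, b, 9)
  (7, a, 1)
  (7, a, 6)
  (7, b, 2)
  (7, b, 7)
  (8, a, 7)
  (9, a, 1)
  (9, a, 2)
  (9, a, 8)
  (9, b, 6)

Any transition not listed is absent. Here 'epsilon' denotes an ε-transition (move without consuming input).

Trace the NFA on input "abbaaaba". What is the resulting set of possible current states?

{1, 2, 3, 4, 5, 6, 7, 8, 9}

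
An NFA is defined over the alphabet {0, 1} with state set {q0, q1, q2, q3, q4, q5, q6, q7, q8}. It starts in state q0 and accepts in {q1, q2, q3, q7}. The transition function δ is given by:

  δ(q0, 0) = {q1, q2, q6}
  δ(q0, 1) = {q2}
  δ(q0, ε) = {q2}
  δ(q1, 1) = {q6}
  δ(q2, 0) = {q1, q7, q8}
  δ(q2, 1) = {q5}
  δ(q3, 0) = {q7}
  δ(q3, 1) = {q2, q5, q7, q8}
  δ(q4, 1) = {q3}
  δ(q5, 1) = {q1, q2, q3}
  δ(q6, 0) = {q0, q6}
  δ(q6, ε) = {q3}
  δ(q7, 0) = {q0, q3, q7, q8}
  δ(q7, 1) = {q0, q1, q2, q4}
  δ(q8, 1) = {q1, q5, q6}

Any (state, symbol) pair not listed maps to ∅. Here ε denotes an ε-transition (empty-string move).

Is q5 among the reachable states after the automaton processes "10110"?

No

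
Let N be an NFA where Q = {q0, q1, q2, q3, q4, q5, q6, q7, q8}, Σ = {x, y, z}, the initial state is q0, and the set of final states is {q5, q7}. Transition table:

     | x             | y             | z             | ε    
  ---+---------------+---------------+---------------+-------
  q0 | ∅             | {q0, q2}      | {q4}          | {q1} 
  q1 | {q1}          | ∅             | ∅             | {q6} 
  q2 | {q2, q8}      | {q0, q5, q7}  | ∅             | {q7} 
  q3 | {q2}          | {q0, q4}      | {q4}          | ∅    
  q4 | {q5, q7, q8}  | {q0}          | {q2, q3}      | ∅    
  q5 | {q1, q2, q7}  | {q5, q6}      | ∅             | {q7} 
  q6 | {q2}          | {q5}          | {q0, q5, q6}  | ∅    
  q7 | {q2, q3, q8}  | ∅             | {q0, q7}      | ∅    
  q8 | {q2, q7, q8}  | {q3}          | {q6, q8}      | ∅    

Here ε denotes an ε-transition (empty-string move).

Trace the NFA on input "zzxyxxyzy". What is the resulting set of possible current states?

Start: ε-closure({q0}) = {q0, q1, q6}.
Read 'z': q0→{q4}, q1→∅, q6→{q0, q5, q6}; union {q0, q4, q5, q6}; ε-closure = {q0, q1, q4, q5, q6, q7}.
Read 'z': q0→{q4}, q1→∅, q4→{q2, q3}, q5→∅, q6→{q0, q5, q6}, q7→{q0, q7}; union {q0, q2, q3, q4, q5, q6, q7}; ε-closure = {q0, q1, q2, q3, q4, q5, q6, q7}.
Read 'x': q0→∅, q1→{q1}, q2→{q2, q8}, q3→{q2}, q4→{q5, q7, q8}, q5→{q1, q2, q7}, q6→{q2}, q7→{q2, q3, q8}; union {q1, q2, q3, q5, q7, q8}; ε-closure = {q1, q2, q3, q5, q6, q7, q8}.
Read 'y': q1→∅, q2→{q0, q5, q7}, q3→{q0, q4}, q5→{q5, q6}, q6→{q5}, q7→∅, q8→{q3}; union {q0, q3, q4, q5, q6, q7}; ε-closure = {q0, q1, q3, q4, q5, q6, q7}.
Read 'x': q0→∅, q1→{q1}, q3→{q2}, q4→{q5, q7, q8}, q5→{q1, q2, q7}, q6→{q2}, q7→{q2, q3, q8}; union {q1, q2, q3, q5, q7, q8}; ε-closure = {q1, q2, q3, q5, q6, q7, q8}.
Read 'x': q1→{q1}, q2→{q2, q8}, q3→{q2}, q5→{q1, q2, q7}, q6→{q2}, q7→{q2, q3, q8}, q8→{q2, q7, q8}; union {q1, q2, q3, q7, q8}; ε-closure = {q1, q2, q3, q6, q7, q8}.
Read 'y': q1→∅, q2→{q0, q5, q7}, q3→{q0, q4}, q6→{q5}, q7→∅, q8→{q3}; union {q0, q3, q4, q5, q7}; ε-closure = {q0, q1, q3, q4, q5, q6, q7}.
Read 'z': q0→{q4}, q1→∅, q3→{q4}, q4→{q2, q3}, q5→∅, q6→{q0, q5, q6}, q7→{q0, q7}; union {q0, q2, q3, q4, q5, q6, q7}; ε-closure = {q0, q1, q2, q3, q4, q5, q6, q7}.
Read 'y': q0→{q0, q2}, q1→∅, q2→{q0, q5, q7}, q3→{q0, q4}, q4→{q0}, q5→{q5, q6}, q6→{q5}, q7→∅; union {q0, q2, q4, q5, q6, q7}; ε-closure = {q0, q1, q2, q4, q5, q6, q7}.

{q0, q1, q2, q4, q5, q6, q7}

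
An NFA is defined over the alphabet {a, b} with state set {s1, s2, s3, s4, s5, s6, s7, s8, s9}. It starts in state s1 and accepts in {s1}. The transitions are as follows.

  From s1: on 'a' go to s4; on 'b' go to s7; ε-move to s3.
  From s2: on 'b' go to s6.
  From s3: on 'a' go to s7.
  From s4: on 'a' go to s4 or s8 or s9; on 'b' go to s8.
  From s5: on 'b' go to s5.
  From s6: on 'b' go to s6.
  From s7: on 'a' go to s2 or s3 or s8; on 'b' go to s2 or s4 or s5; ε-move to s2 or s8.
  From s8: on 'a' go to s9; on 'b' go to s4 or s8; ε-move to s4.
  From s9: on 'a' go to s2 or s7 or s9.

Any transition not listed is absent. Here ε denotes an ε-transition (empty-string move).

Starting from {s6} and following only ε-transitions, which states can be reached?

{s6}

Begin with {s6}.
No ε-moves leave this set, so the closure equals the set itself.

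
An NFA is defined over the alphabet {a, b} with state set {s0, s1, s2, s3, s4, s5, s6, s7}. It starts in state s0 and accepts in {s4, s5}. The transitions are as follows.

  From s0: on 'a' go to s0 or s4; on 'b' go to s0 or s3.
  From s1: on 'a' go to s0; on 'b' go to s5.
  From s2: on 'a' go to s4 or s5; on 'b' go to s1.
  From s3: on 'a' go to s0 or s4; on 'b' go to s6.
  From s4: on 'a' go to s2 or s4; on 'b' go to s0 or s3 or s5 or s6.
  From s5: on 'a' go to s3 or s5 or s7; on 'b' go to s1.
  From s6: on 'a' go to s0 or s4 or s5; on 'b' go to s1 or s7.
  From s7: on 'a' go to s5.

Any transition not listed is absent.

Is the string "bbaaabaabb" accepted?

Yes

Start in {s0}.
Read 'b': s0→{s0, s3}; now {s0, s3}.
Read 'b': s0→{s0, s3}, s3→{s6}; now {s0, s3, s6}.
Read 'a': s0→{s0, s4}, s3→{s0, s4}, s6→{s0, s4, s5}; now {s0, s4, s5}.
Read 'a': s0→{s0, s4}, s4→{s2, s4}, s5→{s3, s5, s7}; now {s0, s2, s3, s4, s5, s7}.
Read 'a': s0→{s0, s4}, s2→{s4, s5}, s3→{s0, s4}, s4→{s2, s4}, s5→{s3, s5, s7}, s7→{s5}; now {s0, s2, s3, s4, s5, s7}.
Read 'b': s0→{s0, s3}, s2→{s1}, s3→{s6}, s4→{s0, s3, s5, s6}, s5→{s1}, s7→∅; now {s0, s1, s3, s5, s6}.
Read 'a': s0→{s0, s4}, s1→{s0}, s3→{s0, s4}, s5→{s3, s5, s7}, s6→{s0, s4, s5}; now {s0, s3, s4, s5, s7}.
Read 'a': s0→{s0, s4}, s3→{s0, s4}, s4→{s2, s4}, s5→{s3, s5, s7}, s7→{s5}; now {s0, s2, s3, s4, s5, s7}.
Read 'b': s0→{s0, s3}, s2→{s1}, s3→{s6}, s4→{s0, s3, s5, s6}, s5→{s1}, s7→∅; now {s0, s1, s3, s5, s6}.
Read 'b': s0→{s0, s3}, s1→{s5}, s3→{s6}, s5→{s1}, s6→{s1, s7}; now {s0, s1, s3, s5, s6, s7}.
The final set {s0, s1, s3, s5, s6, s7} contains the accepting state s5.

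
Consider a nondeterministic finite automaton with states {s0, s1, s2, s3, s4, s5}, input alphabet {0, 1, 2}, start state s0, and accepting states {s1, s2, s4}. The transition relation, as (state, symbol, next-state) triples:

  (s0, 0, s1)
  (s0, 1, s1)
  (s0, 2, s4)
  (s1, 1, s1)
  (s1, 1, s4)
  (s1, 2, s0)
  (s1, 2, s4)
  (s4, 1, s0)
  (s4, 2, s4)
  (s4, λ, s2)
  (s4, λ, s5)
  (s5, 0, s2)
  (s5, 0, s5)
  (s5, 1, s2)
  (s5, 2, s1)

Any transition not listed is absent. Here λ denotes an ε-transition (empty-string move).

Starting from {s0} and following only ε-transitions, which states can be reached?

{s0}

Begin with {s0}.
No ε-moves leave this set, so the closure equals the set itself.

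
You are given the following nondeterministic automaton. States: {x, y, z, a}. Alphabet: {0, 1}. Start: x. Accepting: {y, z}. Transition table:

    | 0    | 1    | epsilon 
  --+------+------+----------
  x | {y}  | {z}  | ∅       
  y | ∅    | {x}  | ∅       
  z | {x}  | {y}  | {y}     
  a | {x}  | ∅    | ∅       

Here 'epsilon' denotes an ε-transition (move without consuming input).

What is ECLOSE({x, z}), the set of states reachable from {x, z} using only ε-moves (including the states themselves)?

{x, y, z}

Begin with {x, z}.
ε-move z → y; add y.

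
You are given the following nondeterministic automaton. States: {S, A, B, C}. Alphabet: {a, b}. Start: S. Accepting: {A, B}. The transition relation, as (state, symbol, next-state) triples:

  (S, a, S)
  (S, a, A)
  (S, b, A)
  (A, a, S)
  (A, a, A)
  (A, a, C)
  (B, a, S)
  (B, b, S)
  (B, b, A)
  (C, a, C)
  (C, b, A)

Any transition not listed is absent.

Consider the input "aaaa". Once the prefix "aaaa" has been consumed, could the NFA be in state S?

Yes

Start in {S}.
Read 'a': S→{S, A}; now {S, A}.
Read 'a': S→{S, A}, A→{S, A, C}; now {S, A, C}.
Read 'a': S→{S, A}, A→{S, A, C}, C→{C}; now {S, A, C}.
Read 'a': S→{S, A}, A→{S, A, C}, C→{C}; now {S, A, C}.
State S is in {S, A, C}.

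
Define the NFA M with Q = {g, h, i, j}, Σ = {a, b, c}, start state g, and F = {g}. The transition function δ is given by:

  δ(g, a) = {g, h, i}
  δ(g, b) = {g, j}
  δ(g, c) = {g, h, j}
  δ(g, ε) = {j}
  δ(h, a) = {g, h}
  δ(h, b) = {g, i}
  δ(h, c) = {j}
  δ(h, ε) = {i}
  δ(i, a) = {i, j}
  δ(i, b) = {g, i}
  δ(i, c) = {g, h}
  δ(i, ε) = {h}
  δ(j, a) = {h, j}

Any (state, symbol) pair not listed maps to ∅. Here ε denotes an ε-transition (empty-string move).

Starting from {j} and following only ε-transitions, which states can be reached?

{j}

Begin with {j}.
No ε-moves leave this set, so the closure equals the set itself.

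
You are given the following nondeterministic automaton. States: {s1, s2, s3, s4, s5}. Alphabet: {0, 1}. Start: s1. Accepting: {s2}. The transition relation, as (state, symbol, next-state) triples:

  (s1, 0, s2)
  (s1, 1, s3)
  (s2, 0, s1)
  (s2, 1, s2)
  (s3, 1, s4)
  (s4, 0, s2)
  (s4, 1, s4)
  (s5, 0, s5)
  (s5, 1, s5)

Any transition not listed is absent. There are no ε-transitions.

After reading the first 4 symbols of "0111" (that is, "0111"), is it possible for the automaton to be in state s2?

Start in {s1}.
Read '0': s1→{s2}; now {s2}.
Read '1': s2→{s2}; now {s2}.
Read '1': s2→{s2}; now {s2}.
Read '1': s2→{s2}; now {s2}.
State s2 is in {s2}.

Yes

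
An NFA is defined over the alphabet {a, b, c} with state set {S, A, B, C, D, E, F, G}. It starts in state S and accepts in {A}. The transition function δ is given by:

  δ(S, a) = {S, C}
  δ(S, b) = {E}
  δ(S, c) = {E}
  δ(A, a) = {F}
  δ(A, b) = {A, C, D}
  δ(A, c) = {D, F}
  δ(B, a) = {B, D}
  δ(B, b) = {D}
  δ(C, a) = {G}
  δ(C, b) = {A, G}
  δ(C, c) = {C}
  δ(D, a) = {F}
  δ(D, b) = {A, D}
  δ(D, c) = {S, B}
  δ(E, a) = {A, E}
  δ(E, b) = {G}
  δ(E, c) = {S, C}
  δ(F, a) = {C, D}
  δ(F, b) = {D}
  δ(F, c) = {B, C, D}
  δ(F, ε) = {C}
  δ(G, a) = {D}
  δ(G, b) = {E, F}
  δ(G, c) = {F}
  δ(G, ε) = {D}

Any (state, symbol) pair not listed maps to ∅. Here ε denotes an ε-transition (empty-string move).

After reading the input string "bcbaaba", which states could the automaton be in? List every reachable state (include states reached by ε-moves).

{A, C, D, E, F, G}

Start in {S}.
Read 'b': {S} → {E}.
Read 'c': {E} → {S, C}.
Read 'b': {S, C} → {A, D, E, G}.
Read 'a': {A, D, E, G} → {A, C, D, E, F}.
Read 'a': {A, C, D, E, F} → {A, C, D, E, F, G}.
Read 'b': {A, C, D, E, F, G} → {A, C, D, E, F, G}.
Read 'a': {A, C, D, E, F, G} → {A, C, D, E, F, G}.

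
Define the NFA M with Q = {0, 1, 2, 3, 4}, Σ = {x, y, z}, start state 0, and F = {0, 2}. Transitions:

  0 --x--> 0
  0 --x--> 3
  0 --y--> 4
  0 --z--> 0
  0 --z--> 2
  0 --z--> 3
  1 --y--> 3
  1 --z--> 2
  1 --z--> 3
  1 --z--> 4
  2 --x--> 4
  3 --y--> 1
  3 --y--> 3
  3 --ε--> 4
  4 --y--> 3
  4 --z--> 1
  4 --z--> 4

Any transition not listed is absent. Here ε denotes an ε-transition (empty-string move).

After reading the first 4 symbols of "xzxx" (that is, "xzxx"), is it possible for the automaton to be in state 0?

Yes

Start in {0}.
Read 'x': {0} → {0, 3, 4}.
Read 'z': {0, 3, 4} → {0, 1, 2, 3, 4}.
Read 'x': {0, 1, 2, 3, 4} → {0, 3, 4}.
Read 'x': {0, 3, 4} → {0, 3, 4}.
State 0 is in {0, 3, 4}.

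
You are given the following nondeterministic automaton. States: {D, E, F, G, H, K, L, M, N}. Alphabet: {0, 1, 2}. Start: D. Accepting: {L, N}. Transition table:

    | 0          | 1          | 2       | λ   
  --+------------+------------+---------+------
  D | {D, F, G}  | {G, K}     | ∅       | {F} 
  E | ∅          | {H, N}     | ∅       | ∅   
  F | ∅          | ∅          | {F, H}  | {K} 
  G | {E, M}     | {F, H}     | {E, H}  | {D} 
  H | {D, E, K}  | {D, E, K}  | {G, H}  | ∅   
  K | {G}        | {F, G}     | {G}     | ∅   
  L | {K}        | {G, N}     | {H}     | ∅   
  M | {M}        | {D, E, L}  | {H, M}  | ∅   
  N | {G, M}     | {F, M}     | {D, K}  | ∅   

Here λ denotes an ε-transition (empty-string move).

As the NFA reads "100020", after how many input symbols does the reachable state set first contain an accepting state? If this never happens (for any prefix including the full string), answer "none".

none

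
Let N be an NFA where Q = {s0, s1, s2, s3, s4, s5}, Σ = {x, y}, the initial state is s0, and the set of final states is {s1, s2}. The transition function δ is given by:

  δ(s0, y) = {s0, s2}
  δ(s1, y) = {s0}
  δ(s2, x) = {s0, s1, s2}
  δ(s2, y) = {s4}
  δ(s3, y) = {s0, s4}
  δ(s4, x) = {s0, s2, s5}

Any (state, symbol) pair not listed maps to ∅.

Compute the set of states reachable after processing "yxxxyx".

{s0, s1, s2, s5}

Start in {s0}.
Read 'y': {s0} → {s0, s2}.
Read 'x': {s0, s2} → {s0, s1, s2}.
Read 'x': {s0, s1, s2} → {s0, s1, s2}.
Read 'x': {s0, s1, s2} → {s0, s1, s2}.
Read 'y': {s0, s1, s2} → {s0, s2, s4}.
Read 'x': {s0, s2, s4} → {s0, s1, s2, s5}.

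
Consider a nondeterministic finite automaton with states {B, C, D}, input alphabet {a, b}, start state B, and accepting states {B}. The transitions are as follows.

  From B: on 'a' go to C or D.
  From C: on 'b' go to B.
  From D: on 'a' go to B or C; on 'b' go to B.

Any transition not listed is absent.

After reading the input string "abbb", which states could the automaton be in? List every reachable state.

∅

Start in {B}.
Read 'a': B→{C, D}; now {C, D}.
Read 'b': C→{B}, D→{B}; now {B}.
Read 'b': B→∅; now ∅.
The set is empty and remains empty for the remaining 1 symbol.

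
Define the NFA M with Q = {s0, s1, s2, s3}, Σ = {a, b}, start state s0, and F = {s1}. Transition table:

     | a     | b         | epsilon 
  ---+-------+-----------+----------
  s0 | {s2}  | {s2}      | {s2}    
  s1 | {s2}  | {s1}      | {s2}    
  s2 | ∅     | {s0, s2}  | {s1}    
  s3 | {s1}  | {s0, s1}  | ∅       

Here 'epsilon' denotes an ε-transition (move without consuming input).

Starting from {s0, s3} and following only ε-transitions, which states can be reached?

{s0, s1, s2, s3}

Begin with {s0, s3}.
ε-move s0 → s2; add s2.
ε-move s2 → s1; add s1.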